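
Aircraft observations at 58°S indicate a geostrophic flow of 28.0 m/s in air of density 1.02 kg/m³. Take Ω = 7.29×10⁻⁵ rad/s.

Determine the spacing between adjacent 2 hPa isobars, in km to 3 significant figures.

Coriolis parameter at 58°S:
f = 2Ω sin φ = 2 × 7.29×10⁻⁵ × sin 58° = 1.24×10⁻⁴ s⁻¹
Geostrophic balance rearranged: |∂P/∂n| = f ρ V_g
|∂P/∂n| = 1.24×10⁻⁴ × 1.02 × 28.0 = 3.53×10⁻³ Pa/m
Isobar spacing: Δn = ΔP/|∂P/∂n| = 200 Pa / 3.53×10⁻³ Pa/m = 56636 m ≈ 56.6 km

56.6 km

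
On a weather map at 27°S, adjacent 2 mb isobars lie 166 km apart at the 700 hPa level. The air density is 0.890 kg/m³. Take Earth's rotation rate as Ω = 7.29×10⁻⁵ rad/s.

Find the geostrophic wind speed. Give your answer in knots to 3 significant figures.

Coriolis parameter at 27°S:
f = 2Ω sin φ = 2 × 7.29×10⁻⁵ × sin 27° = 6.62×10⁻⁵ s⁻¹
Pressure gradient: |∂P/∂n| = 200 Pa / 166000 m = 1.20×10⁻³ Pa/m
Geostrophic balance (pressure-gradient force = Coriolis force):
V_g = (1/(fρ)) |∂P/∂n| = 1.20×10⁻³ / (6.62×10⁻⁵ × 0.890) = 20.5 m/s
Converting: 20.5 m/s × 1.944 = 39.8 knots

39.8 knots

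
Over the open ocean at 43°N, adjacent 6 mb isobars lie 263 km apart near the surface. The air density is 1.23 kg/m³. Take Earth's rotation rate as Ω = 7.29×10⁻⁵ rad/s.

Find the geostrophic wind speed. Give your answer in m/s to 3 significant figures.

Coriolis parameter at 43°N:
f = 2Ω sin φ = 2 × 7.29×10⁻⁵ × sin 43° = 9.94×10⁻⁵ s⁻¹
Pressure gradient: |∂P/∂n| = 600 Pa / 263000 m = 2.28×10⁻³ Pa/m
Geostrophic balance (pressure-gradient force = Coriolis force):
V_g = (1/(fρ)) |∂P/∂n| = 2.28×10⁻³ / (9.94×10⁻⁵ × 1.23) = 18.7 m/s

18.7 m/s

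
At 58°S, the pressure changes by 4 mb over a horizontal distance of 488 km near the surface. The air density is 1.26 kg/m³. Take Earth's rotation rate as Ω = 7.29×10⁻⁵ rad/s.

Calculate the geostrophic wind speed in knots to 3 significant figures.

10.2 knots

Coriolis parameter at 58°S:
f = 2Ω sin φ = 2 × 7.29×10⁻⁵ × sin 58° = 1.24×10⁻⁴ s⁻¹
Pressure gradient: |∂P/∂n| = 400 Pa / 488000 m = 8.20×10⁻⁴ Pa/m
Geostrophic balance (pressure-gradient force = Coriolis force):
V_g = (1/(fρ)) |∂P/∂n| = 8.20×10⁻⁴ / (1.24×10⁻⁴ × 1.26) = 5.26 m/s
Converting: 5.26 m/s × 1.944 = 10.2 knots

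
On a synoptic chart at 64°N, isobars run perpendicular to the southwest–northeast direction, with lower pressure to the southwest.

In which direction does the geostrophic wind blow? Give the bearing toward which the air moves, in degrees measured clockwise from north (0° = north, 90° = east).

315°

The pressure-gradient force points toward the southwest (bearing 225°).
Geostrophic balance: in the Northern Hemisphere the Coriolis force deflects motion to the right, so the geostrophic wind blows 90° to the right of the pressure-gradient force (low pressure on the left).
Rotating 225° by 90° clockwise gives 315° — the wind blows toward the northwest.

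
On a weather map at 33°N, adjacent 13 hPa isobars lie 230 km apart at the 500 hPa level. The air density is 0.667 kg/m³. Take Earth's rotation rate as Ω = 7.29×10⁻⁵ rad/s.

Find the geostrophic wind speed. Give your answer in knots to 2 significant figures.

210 knots

Coriolis parameter at 33°N:
f = 2Ω sin φ = 2 × 7.29×10⁻⁵ × sin 33° = 7.94×10⁻⁵ s⁻¹
Pressure gradient: |∂P/∂n| = 1300 Pa / 230000 m = 5.65×10⁻³ Pa/m
Geostrophic balance (pressure-gradient force = Coriolis force):
V_g = (1/(fρ)) |∂P/∂n| = 5.65×10⁻³ / (7.94×10⁻⁵ × 0.667) = 107 m/s
Converting: 107 m/s × 1.944 = 210 knots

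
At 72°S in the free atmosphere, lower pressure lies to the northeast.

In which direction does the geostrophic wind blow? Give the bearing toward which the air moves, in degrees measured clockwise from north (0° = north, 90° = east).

315°

The pressure-gradient force points toward the northeast (bearing 045°).
Geostrophic balance: in the Southern Hemisphere the Coriolis force deflects motion to the left, so the geostrophic wind blows 90° to the left of the pressure-gradient force (low pressure on the right).
Rotating 045° by 90° counterclockwise gives 315° — the wind blows toward the northwest.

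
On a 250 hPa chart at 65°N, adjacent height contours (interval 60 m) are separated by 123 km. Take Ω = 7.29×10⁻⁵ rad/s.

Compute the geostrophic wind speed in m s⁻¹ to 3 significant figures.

Coriolis parameter at 65°N:
f = 2Ω sin φ = 2 × 7.29×10⁻⁵ × sin 65° = 1.32×10⁻⁴ s⁻¹
Height gradient: |∂Z/∂n| = 60 m / 123000 m = 4.88×10⁻⁴
On a pressure surface, geostrophic balance gives V_g = (g/f)|∂Z/∂n|:
V_g = 9.81 × 4.88×10⁻⁴ / 1.32×10⁻⁴ = 36.2 m/s

36.2 m s⁻¹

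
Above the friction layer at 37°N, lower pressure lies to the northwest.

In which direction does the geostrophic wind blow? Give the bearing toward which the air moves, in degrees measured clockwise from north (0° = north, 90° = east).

045°

The pressure-gradient force points toward the northwest (bearing 315°).
Geostrophic balance: in the Northern Hemisphere the Coriolis force deflects motion to the right, so the geostrophic wind blows 90° to the right of the pressure-gradient force (low pressure on the left).
Rotating 315° by 90° clockwise gives 045° — the wind blows toward the northeast.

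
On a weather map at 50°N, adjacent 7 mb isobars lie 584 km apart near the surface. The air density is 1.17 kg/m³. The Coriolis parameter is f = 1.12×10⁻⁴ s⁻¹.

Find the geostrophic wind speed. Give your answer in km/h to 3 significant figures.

Pressure gradient: |∂P/∂n| = 700 Pa / 584000 m = 1.20×10⁻³ Pa/m
Geostrophic balance (pressure-gradient force = Coriolis force):
V_g = (1/(fρ)) |∂P/∂n| = 1.20×10⁻³ / (1.12×10⁻⁴ × 1.17) = 9.15 m/s
Converting: 9.15 m/s × 3.6 = 32.9 km/h

32.9 km/h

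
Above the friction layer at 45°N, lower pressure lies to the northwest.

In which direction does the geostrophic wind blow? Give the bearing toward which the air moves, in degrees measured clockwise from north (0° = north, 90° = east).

The pressure-gradient force points toward the northwest (bearing 315°).
Geostrophic balance: in the Northern Hemisphere the Coriolis force deflects motion to the right, so the geostrophic wind blows 90° to the right of the pressure-gradient force (low pressure on the left).
Rotating 315° by 90° clockwise gives 045° — the wind blows toward the northeast.

045°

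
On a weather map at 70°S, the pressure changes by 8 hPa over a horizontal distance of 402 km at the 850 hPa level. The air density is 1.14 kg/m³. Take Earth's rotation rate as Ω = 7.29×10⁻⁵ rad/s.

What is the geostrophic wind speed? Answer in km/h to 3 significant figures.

45.9 km/h

Coriolis parameter at 70°S:
f = 2Ω sin φ = 2 × 7.29×10⁻⁵ × sin 70° = 1.37×10⁻⁴ s⁻¹
Pressure gradient: |∂P/∂n| = 800 Pa / 402000 m = 1.99×10⁻³ Pa/m
Geostrophic balance (pressure-gradient force = Coriolis force):
V_g = (1/(fρ)) |∂P/∂n| = 1.99×10⁻³ / (1.37×10⁻⁴ × 1.14) = 12.7 m/s
Converting: 12.7 m/s × 3.6 = 45.9 km/h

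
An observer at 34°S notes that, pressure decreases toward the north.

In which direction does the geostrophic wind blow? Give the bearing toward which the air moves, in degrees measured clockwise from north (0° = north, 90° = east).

270°

The pressure-gradient force points toward the north (bearing 000°).
Geostrophic balance: in the Southern Hemisphere the Coriolis force deflects motion to the left, so the geostrophic wind blows 90° to the left of the pressure-gradient force (low pressure on the right).
Rotating 000° by 90° counterclockwise gives 270° — the wind blows toward the west.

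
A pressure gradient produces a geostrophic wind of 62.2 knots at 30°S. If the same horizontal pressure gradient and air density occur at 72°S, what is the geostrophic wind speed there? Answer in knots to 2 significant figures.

33 knots

With the same pressure gradient and density, V_g ∝ 1/f ∝ 1/sin φ.
V₂ = V₁ · sin φ₁ / sin φ₂ = 62.2 × sin 30° / sin 72°
V₂ = 62.2 × 0.5000/0.9511 = 33 knots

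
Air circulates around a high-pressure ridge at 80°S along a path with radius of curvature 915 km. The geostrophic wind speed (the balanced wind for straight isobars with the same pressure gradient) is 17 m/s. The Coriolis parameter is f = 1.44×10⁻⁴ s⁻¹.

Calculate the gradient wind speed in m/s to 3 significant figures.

Around a high, pressure-gradient force acts outward with centrifugal, so Coriolis balances both:
fV = (1/ρ)|∂P/∂n| + V²/R  →  V² − fR·V + fR·V_g = 0
With fR = 1.44×10⁻⁴ × 915×10³ m = 132 m/s:
V = [fR − √((fR)² − 4 fR V_g)]/2 = [132 − √(132² − 4×132×17)]/2 = 20.1 m/s
Supergeostrophic (V > V_g = 17 m/s), as expected around a high.

20.1 m/s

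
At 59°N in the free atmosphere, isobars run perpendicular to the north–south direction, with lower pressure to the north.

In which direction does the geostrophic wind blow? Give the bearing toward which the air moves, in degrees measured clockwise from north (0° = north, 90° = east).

The pressure-gradient force points toward the north (bearing 000°).
Geostrophic balance: in the Northern Hemisphere the Coriolis force deflects motion to the right, so the geostrophic wind blows 90° to the right of the pressure-gradient force (low pressure on the left).
Rotating 000° by 90° clockwise gives 090° — the wind blows toward the east.

090°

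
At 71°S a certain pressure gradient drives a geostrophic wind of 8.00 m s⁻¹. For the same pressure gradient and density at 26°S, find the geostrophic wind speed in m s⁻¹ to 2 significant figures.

17 m s⁻¹

With the same pressure gradient and density, V_g ∝ 1/f ∝ 1/sin φ.
V₂ = V₁ · sin φ₁ / sin φ₂ = 8.00 × sin 71° / sin 26°
V₂ = 8.00 × 0.9455/0.4384 = 17 m s⁻¹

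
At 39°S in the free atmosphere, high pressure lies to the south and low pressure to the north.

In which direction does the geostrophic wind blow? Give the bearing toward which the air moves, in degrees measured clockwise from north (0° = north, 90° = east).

270°

The pressure-gradient force points toward the north (bearing 000°).
Geostrophic balance: in the Southern Hemisphere the Coriolis force deflects motion to the left, so the geostrophic wind blows 90° to the left of the pressure-gradient force (low pressure on the right).
Rotating 000° by 90° counterclockwise gives 270° — the wind blows toward the west.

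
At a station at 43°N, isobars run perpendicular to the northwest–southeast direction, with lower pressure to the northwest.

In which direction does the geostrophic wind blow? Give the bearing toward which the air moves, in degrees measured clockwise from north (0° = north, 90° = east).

The pressure-gradient force points toward the northwest (bearing 315°).
Geostrophic balance: in the Northern Hemisphere the Coriolis force deflects motion to the right, so the geostrophic wind blows 90° to the right of the pressure-gradient force (low pressure on the left).
Rotating 315° by 90° clockwise gives 045° — the wind blows toward the northeast.

045°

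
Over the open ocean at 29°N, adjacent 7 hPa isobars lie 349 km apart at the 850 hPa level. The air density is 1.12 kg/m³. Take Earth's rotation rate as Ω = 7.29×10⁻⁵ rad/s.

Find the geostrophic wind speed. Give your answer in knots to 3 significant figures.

49.2 knots

Coriolis parameter at 29°N:
f = 2Ω sin φ = 2 × 7.29×10⁻⁵ × sin 29° = 7.07×10⁻⁵ s⁻¹
Pressure gradient: |∂P/∂n| = 700 Pa / 349000 m = 2.01×10⁻³ Pa/m
Geostrophic balance (pressure-gradient force = Coriolis force):
V_g = (1/(fρ)) |∂P/∂n| = 2.01×10⁻³ / (7.07×10⁻⁵ × 1.12) = 25.3 m/s
Converting: 25.3 m/s × 1.944 = 49.2 knots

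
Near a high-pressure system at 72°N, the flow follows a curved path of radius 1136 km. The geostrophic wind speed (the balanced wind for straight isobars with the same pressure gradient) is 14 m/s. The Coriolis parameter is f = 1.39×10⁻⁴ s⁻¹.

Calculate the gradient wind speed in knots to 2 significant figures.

Around a high, pressure-gradient force acts outward with centrifugal, so Coriolis balances both:
fV = (1/ρ)|∂P/∂n| + V²/R  →  V² − fR·V + fR·V_g = 0
With fR = 1.39×10⁻⁴ × 1136×10³ m = 158 m/s:
V = [fR − √((fR)² − 4 fR V_g)]/2 = [158 − √(158² − 4×158×14)]/2 = 15.5 m/s
Supergeostrophic (V > V_g = 14 m/s), as expected around a high.
Converting: 15.5 m/s × 1.944 = 30 knots

30 knots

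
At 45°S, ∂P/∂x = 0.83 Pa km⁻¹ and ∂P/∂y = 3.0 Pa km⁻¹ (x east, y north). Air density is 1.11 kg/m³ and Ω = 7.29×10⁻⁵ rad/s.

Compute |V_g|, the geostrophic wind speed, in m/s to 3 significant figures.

27.2 m/s

Coriolis parameter at 45°S:
f = 2Ω sin φ = 2 × 7.29×10⁻⁵ × sin 45° = 1.03×10⁻⁴ s⁻¹
In the Southern Hemisphere f is negative: f = −1.03×10⁻⁴ s⁻¹.
Component geostrophic relations (x east, y north):
u_g = −(1/(fρ)) ∂P/∂y,  v_g = (1/(fρ)) ∂P/∂x
u_g = −(3.0×10⁻³)/(−1.03×10⁻⁴ × 1.11) = 26.2 m/s;  v_g = (0.83×10⁻³)/(−1.03×10⁻⁴ × 1.11) = −7.25 m/s
|V_g| = √(u_g² + v_g²) = 27.2 m/s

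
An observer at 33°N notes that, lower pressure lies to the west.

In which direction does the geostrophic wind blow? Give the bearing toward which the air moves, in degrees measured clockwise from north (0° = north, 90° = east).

000°

The pressure-gradient force points toward the west (bearing 270°).
Geostrophic balance: in the Northern Hemisphere the Coriolis force deflects motion to the right, so the geostrophic wind blows 90° to the right of the pressure-gradient force (low pressure on the left).
Rotating 270° by 90° clockwise gives 000° — the wind blows toward the north.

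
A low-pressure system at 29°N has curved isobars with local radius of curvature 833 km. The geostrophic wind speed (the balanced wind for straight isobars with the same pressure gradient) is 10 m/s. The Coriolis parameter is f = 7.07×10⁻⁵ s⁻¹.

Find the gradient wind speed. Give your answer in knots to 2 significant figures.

17 knots

Around a low, centrifugal force acts outward with Coriolis, so pressure-gradient force balances both:
(1/ρ)|∂P/∂n| = fV + V²/R  →  V² + fR·V − fR·V_g = 0
With fR = 7.07×10⁻⁵ × 833×10³ m = 58.9 m/s:
V = [−fR + √((fR)² + 4 fR V_g)]/2 = [−58.9 + √(58.9² + 4×58.9×10)]/2 = 8.71 m/s
Subgeostrophic (V < V_g = 10 m/s), as expected around a low.
Converting: 8.71 m/s × 1.944 = 17 knots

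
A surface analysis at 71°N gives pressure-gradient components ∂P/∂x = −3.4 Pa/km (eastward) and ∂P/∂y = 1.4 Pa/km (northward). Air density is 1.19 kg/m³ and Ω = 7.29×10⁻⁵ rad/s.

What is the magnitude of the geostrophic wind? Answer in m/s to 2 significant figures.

Coriolis parameter at 71°N:
f = 2Ω sin φ = 2 × 7.29×10⁻⁵ × sin 71° = 1.38×10⁻⁴ s⁻¹
Component geostrophic relations (x east, y north):
u_g = −(1/(fρ)) ∂P/∂y,  v_g = (1/(fρ)) ∂P/∂x
u_g = −(1.4×10⁻³)/(1.38×10⁻⁴ × 1.19) = −8.53 m/s;  v_g = (−3.4×10⁻³)/(1.38×10⁻⁴ × 1.19) = −20.7 m/s
|V_g| = √(u_g² + v_g²) = 22.4 m/s

22 m/s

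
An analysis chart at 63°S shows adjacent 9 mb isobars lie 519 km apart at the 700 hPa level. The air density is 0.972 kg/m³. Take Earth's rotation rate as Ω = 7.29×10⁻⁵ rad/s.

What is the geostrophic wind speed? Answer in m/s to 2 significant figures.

14 m/s

Coriolis parameter at 63°S:
f = 2Ω sin φ = 2 × 7.29×10⁻⁵ × sin 63° = 1.30×10⁻⁴ s⁻¹
Pressure gradient: |∂P/∂n| = 900 Pa / 519000 m = 1.73×10⁻³ Pa/m
Geostrophic balance (pressure-gradient force = Coriolis force):
V_g = (1/(fρ)) |∂P/∂n| = 1.73×10⁻³ / (1.30×10⁻⁴ × 0.972) = 13.7 m/s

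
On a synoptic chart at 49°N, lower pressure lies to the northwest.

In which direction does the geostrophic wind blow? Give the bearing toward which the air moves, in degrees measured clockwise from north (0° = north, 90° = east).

045°

The pressure-gradient force points toward the northwest (bearing 315°).
Geostrophic balance: in the Northern Hemisphere the Coriolis force deflects motion to the right, so the geostrophic wind blows 90° to the right of the pressure-gradient force (low pressure on the left).
Rotating 315° by 90° clockwise gives 045° — the wind blows toward the northeast.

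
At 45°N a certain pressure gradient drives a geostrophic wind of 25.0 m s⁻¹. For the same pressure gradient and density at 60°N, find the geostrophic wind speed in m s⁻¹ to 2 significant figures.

20 m s⁻¹

With the same pressure gradient and density, V_g ∝ 1/f ∝ 1/sin φ.
V₂ = V₁ · sin φ₁ / sin φ₂ = 25.0 × sin 45° / sin 60°
V₂ = 25.0 × 0.7071/0.8660 = 20 m s⁻¹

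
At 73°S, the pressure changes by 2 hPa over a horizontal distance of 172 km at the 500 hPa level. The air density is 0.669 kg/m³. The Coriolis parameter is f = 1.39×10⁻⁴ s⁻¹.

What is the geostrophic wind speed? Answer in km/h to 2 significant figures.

45 km/h

Pressure gradient: |∂P/∂n| = 200 Pa / 172000 m = 1.16×10⁻³ Pa/m
Geostrophic balance (pressure-gradient force = Coriolis force):
V_g = (1/(fρ)) |∂P/∂n| = 1.16×10⁻³ / (1.39×10⁻⁴ × 0.669) = 12.5 m/s
Converting: 12.5 m/s × 3.6 = 45 km/h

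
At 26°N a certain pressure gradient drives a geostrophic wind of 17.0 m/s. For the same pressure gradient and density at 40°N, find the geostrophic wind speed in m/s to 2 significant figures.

With the same pressure gradient and density, V_g ∝ 1/f ∝ 1/sin φ.
V₂ = V₁ · sin φ₁ / sin φ₂ = 17.0 × sin 26° / sin 40°
V₂ = 17.0 × 0.4384/0.6428 = 12 m/s

12 m/s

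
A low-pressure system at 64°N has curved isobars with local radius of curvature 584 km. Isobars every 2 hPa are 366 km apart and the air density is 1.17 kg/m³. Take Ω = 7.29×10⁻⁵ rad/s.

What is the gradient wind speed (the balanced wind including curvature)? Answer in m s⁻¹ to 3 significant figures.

3.41 m s⁻¹

Coriolis parameter at 64°N:
f = 2Ω sin φ = 2 × 7.29×10⁻⁵ × sin 64° = 1.31×10⁻⁴ s⁻¹
Pressure gradient: |∂P/∂n| = 200 Pa / 366000 m = 5.46×10⁻⁴ Pa/m
Geostrophic speed: V_g = |∂P/∂n|/(fρ) = 5.46×10⁻⁴/(1.31×10⁻⁴ × 1.17) = 3.56 m/s
Around a low, centrifugal force acts outward with Coriolis, so pressure-gradient force balances both:
(1/ρ)|∂P/∂n| = fV + V²/R  →  V² + fR·V − fR·V_g = 0
With fR = 1.31×10⁻⁴ × 584×10³ m = 76.5 m/s:
V = [−fR + √((fR)² + 4 fR V_g)]/2 = [−76.5 + √(76.5² + 4×76.5×3.56)]/2 = 3.41 m/s
Subgeostrophic (V < V_g = 3.56 m/s), as expected around a low.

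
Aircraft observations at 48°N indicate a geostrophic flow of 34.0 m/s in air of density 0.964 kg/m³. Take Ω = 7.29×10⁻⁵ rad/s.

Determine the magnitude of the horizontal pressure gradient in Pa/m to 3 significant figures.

3.55×10⁻³ Pa/m

Coriolis parameter at 48°N:
f = 2Ω sin φ = 2 × 7.29×10⁻⁵ × sin 48° = 1.08×10⁻⁴ s⁻¹
Geostrophic balance rearranged: |∂P/∂n| = f ρ V_g
|∂P/∂n| = 1.08×10⁻⁴ × 0.964 × 34.0 = 3.55×10⁻³ Pa/m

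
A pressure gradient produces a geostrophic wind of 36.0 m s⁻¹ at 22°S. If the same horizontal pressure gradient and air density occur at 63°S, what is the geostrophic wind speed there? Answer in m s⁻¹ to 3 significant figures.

15.1 m s⁻¹

With the same pressure gradient and density, V_g ∝ 1/f ∝ 1/sin φ.
V₂ = V₁ · sin φ₁ / sin φ₂ = 36.0 × sin 22° / sin 63°
V₂ = 36.0 × 0.3746/0.8910 = 15.1 m s⁻¹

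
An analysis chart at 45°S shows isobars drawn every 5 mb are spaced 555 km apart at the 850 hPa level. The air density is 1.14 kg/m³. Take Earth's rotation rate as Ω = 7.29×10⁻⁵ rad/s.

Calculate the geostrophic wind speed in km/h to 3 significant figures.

27.6 km/h

Coriolis parameter at 45°S:
f = 2Ω sin φ = 2 × 7.29×10⁻⁵ × sin 45° = 1.03×10⁻⁴ s⁻¹
Pressure gradient: |∂P/∂n| = 500 Pa / 555000 m = 9.01×10⁻⁴ Pa/m
Geostrophic balance (pressure-gradient force = Coriolis force):
V_g = (1/(fρ)) |∂P/∂n| = 9.01×10⁻⁴ / (1.03×10⁻⁴ × 1.14) = 7.67 m/s
Converting: 7.67 m/s × 3.6 = 27.6 km/h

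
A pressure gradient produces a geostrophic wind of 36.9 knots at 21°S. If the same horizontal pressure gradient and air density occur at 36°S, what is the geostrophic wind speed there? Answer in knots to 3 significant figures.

With the same pressure gradient and density, V_g ∝ 1/f ∝ 1/sin φ.
V₂ = V₁ · sin φ₁ / sin φ₂ = 36.9 × sin 21° / sin 36°
V₂ = 36.9 × 0.3584/0.5878 = 22.5 knots

22.5 knots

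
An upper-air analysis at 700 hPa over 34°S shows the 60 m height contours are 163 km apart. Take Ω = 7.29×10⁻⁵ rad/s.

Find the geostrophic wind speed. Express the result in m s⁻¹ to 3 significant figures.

Coriolis parameter at 34°S:
f = 2Ω sin φ = 2 × 7.29×10⁻⁵ × sin 34° = 8.15×10⁻⁵ s⁻¹
Height gradient: |∂Z/∂n| = 60 m / 163000 m = 3.68×10⁻⁴
On a pressure surface, geostrophic balance gives V_g = (g/f)|∂Z/∂n|:
V_g = 9.81 × 3.68×10⁻⁴ / 8.15×10⁻⁵ = 44.3 m/s

44.3 m s⁻¹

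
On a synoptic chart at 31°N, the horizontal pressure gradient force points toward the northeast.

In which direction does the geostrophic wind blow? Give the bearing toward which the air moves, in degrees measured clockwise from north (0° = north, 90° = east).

135°

The pressure-gradient force points toward the northeast (bearing 045°).
Geostrophic balance: in the Northern Hemisphere the Coriolis force deflects motion to the right, so the geostrophic wind blows 90° to the right of the pressure-gradient force (low pressure on the left).
Rotating 045° by 90° clockwise gives 135° — the wind blows toward the southeast.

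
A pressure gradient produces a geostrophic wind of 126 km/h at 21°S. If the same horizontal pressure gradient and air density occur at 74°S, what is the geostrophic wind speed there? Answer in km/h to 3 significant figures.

47.0 km/h

With the same pressure gradient and density, V_g ∝ 1/f ∝ 1/sin φ.
V₂ = V₁ · sin φ₁ / sin φ₂ = 126 × sin 21° / sin 74°
V₂ = 126 × 0.3584/0.9613 = 47.0 km/h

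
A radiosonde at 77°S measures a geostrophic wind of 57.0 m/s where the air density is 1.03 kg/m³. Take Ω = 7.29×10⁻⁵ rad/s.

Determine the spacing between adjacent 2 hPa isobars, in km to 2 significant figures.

Coriolis parameter at 77°S:
f = 2Ω sin φ = 2 × 7.29×10⁻⁵ × sin 77° = 1.42×10⁻⁴ s⁻¹
Geostrophic balance rearranged: |∂P/∂n| = f ρ V_g
|∂P/∂n| = 1.42×10⁻⁴ × 1.03 × 57.0 = 8.34×10⁻³ Pa/m
Isobar spacing: Δn = ΔP/|∂P/∂n| = 200 Pa / 8.34×10⁻³ Pa/m = 23979 m ≈ 24 km

24 km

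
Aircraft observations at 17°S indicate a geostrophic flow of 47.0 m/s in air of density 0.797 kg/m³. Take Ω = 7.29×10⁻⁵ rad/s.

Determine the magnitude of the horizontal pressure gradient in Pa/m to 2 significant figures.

1.6×10⁻³ Pa/m

Coriolis parameter at 17°S:
f = 2Ω sin φ = 2 × 7.29×10⁻⁵ × sin 17° = 4.26×10⁻⁵ s⁻¹
Geostrophic balance rearranged: |∂P/∂n| = f ρ V_g
|∂P/∂n| = 4.26×10⁻⁵ × 0.797 × 47.0 = 1.60×10⁻³ Pa/m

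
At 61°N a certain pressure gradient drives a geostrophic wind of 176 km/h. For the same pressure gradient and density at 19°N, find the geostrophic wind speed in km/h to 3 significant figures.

With the same pressure gradient and density, V_g ∝ 1/f ∝ 1/sin φ.
V₂ = V₁ · sin φ₁ / sin φ₂ = 176 × sin 61° / sin 19°
V₂ = 176 × 0.8746/0.3256 = 473 km/h

473 km/h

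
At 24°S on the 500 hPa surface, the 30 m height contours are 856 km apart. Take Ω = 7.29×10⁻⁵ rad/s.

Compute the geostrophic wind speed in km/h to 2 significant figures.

Coriolis parameter at 24°S:
f = 2Ω sin φ = 2 × 7.29×10⁻⁵ × sin 24° = 5.93×10⁻⁵ s⁻¹
Height gradient: |∂Z/∂n| = 30 m / 856000 m = 3.50×10⁻⁵
On a pressure surface, geostrophic balance gives V_g = (g/f)|∂Z/∂n|:
V_g = 9.81 × 3.50×10⁻⁵ / 5.93×10⁻⁵ = 5.80 m/s
Converting: 5.80 m/s × 3.6 = 21 km/h

21 km/h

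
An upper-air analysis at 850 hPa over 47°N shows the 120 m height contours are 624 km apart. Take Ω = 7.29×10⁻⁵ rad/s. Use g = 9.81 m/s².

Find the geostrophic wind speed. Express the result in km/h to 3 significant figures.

Coriolis parameter at 47°N:
f = 2Ω sin φ = 2 × 7.29×10⁻⁵ × sin 47° = 1.07×10⁻⁴ s⁻¹
Height gradient: |∂Z/∂n| = 120 m / 624000 m = 1.92×10⁻⁴
On a pressure surface, geostrophic balance gives V_g = (g/f)|∂Z/∂n|:
V_g = 9.81 × 1.92×10⁻⁴ / 1.07×10⁻⁴ = 17.7 m/s
Converting: 17.7 m/s × 3.6 = 63.7 km/h

63.7 km/h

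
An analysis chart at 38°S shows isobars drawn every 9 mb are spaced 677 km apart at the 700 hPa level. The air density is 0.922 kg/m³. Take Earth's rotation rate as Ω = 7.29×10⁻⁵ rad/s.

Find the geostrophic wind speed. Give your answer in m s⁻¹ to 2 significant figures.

Coriolis parameter at 38°S:
f = 2Ω sin φ = 2 × 7.29×10⁻⁵ × sin 38° = 8.98×10⁻⁵ s⁻¹
Pressure gradient: |∂P/∂n| = 900 Pa / 677000 m = 1.33×10⁻³ Pa/m
Geostrophic balance (pressure-gradient force = Coriolis force):
V_g = (1/(fρ)) |∂P/∂n| = 1.33×10⁻³ / (8.98×10⁻⁵ × 0.922) = 16.1 m/s

16 m s⁻¹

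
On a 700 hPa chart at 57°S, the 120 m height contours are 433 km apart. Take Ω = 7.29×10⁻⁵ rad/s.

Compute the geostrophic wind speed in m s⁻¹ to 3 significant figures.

22.2 m s⁻¹

Coriolis parameter at 57°S:
f = 2Ω sin φ = 2 × 7.29×10⁻⁵ × sin 57° = 1.22×10⁻⁴ s⁻¹
Height gradient: |∂Z/∂n| = 120 m / 433000 m = 2.77×10⁻⁴
On a pressure surface, geostrophic balance gives V_g = (g/f)|∂Z/∂n|:
V_g = 9.81 × 2.77×10⁻⁴ / 1.22×10⁻⁴ = 22.2 m/s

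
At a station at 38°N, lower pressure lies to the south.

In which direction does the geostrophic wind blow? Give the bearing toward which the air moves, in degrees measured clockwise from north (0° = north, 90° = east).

270°

The pressure-gradient force points toward the south (bearing 180°).
Geostrophic balance: in the Northern Hemisphere the Coriolis force deflects motion to the right, so the geostrophic wind blows 90° to the right of the pressure-gradient force (low pressure on the left).
Rotating 180° by 90° clockwise gives 270° — the wind blows toward the west.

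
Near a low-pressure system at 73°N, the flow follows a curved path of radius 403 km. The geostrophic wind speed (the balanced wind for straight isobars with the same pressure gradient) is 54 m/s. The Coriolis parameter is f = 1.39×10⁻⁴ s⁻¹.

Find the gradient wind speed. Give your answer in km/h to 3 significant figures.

Around a low, centrifugal force acts outward with Coriolis, so pressure-gradient force balances both:
(1/ρ)|∂P/∂n| = fV + V²/R  →  V² + fR·V − fR·V_g = 0
With fR = 1.39×10⁻⁴ × 403×10³ m = 56.0 m/s:
V = [−fR + √((fR)² + 4 fR V_g)]/2 = [−56.0 + √(56.0² + 4×56.0×54)]/2 = 33.7 m/s
Subgeostrophic (V < V_g = 54 m/s), as expected around a low.
Converting: 33.7 m/s × 3.6 = 121 km/h

121 km/h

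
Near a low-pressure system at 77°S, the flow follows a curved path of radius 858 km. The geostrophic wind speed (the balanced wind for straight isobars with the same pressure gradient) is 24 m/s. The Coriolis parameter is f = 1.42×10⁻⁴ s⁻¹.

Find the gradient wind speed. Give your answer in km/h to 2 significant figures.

74 km/h

Around a low, centrifugal force acts outward with Coriolis, so pressure-gradient force balances both:
(1/ρ)|∂P/∂n| = fV + V²/R  →  V² + fR·V − fR·V_g = 0
With fR = 1.42×10⁻⁴ × 858×10³ m = 122 m/s:
V = [−fR + √((fR)² + 4 fR V_g)]/2 = [−122 + √(122² + 4×122×24)]/2 = 20.5 m/s
Subgeostrophic (V < V_g = 24 m/s), as expected around a low.
Converting: 20.5 m/s × 3.6 = 74 km/h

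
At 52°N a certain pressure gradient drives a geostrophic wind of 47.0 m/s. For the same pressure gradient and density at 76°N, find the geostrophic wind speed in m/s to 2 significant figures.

With the same pressure gradient and density, V_g ∝ 1/f ∝ 1/sin φ.
V₂ = V₁ · sin φ₁ / sin φ₂ = 47.0 × sin 52° / sin 76°
V₂ = 47.0 × 0.7880/0.9703 = 38 m/s

38 m/s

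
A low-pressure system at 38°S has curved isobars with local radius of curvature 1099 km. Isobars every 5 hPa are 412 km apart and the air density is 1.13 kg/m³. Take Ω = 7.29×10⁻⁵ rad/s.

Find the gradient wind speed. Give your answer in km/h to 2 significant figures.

39 km/h

Coriolis parameter at 38°S:
f = 2Ω sin φ = 2 × 7.29×10⁻⁵ × sin 38° = 8.98×10⁻⁵ s⁻¹
Pressure gradient: |∂P/∂n| = 500 Pa / 412000 m = 1.21×10⁻³ Pa/m
Geostrophic speed: V_g = |∂P/∂n|/(fρ) = 1.21×10⁻³/(8.98×10⁻⁵ × 1.13) = 12.0 m/s
Around a low, centrifugal force acts outward with Coriolis, so pressure-gradient force balances both:
(1/ρ)|∂P/∂n| = fV + V²/R  →  V² + fR·V − fR·V_g = 0
With fR = 8.98×10⁻⁵ × 1099×10³ m = 98.7 m/s:
V = [−fR + √((fR)² + 4 fR V_g)]/2 = [−98.7 + √(98.7² + 4×98.7×12)]/2 = 10.8 m/s
Subgeostrophic (V < V_g = 12 m/s), as expected around a low.
Converting: 10.8 m/s × 3.6 = 39 km/h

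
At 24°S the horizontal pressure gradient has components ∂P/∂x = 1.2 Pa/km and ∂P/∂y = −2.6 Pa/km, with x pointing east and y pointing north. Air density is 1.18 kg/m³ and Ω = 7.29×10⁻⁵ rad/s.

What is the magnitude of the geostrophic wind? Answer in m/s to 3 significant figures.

Coriolis parameter at 24°S:
f = 2Ω sin φ = 2 × 7.29×10⁻⁵ × sin 24° = 5.93×10⁻⁵ s⁻¹
In the Southern Hemisphere f is negative: f = −5.93×10⁻⁵ s⁻¹.
Component geostrophic relations (x east, y north):
u_g = −(1/(fρ)) ∂P/∂y,  v_g = (1/(fρ)) ∂P/∂x
u_g = −(−2.6×10⁻³)/(−5.93×10⁻⁵ × 1.18) = −37.2 m/s;  v_g = (1.2×10⁻³)/(−5.93×10⁻⁵ × 1.18) = −17.1 m/s
|V_g| = √(u_g² + v_g²) = 40.9 m/s

40.9 m/s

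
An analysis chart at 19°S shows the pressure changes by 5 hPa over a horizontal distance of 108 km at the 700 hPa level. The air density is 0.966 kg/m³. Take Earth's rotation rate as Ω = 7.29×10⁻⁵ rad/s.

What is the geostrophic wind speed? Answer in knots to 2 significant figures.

Coriolis parameter at 19°S:
f = 2Ω sin φ = 2 × 7.29×10⁻⁵ × sin 19° = 4.75×10⁻⁵ s⁻¹
Pressure gradient: |∂P/∂n| = 500 Pa / 108000 m = 4.63×10⁻³ Pa/m
Geostrophic balance (pressure-gradient force = Coriolis force):
V_g = (1/(fρ)) |∂P/∂n| = 4.63×10⁻³ / (4.75×10⁻⁵ × 0.966) = 101 m/s
Converting: 101 m/s × 1.944 = 200 knots

200 knots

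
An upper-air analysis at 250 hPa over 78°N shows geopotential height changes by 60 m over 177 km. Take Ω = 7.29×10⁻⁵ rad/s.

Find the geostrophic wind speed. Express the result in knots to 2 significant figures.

45 knots

Coriolis parameter at 78°N:
f = 2Ω sin φ = 2 × 7.29×10⁻⁵ × sin 78° = 1.43×10⁻⁴ s⁻¹
Height gradient: |∂Z/∂n| = 60 m / 177000 m = 3.39×10⁻⁴
On a pressure surface, geostrophic balance gives V_g = (g/f)|∂Z/∂n|:
V_g = 9.81 × 3.39×10⁻⁴ / 1.43×10⁻⁴ = 23.3 m/s
Converting: 23.3 m/s × 1.944 = 45 knots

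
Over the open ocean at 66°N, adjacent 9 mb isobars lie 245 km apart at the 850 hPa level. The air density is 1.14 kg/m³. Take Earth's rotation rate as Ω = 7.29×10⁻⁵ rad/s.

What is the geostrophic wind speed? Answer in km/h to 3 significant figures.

87.1 km/h

Coriolis parameter at 66°N:
f = 2Ω sin φ = 2 × 7.29×10⁻⁵ × sin 66° = 1.33×10⁻⁴ s⁻¹
Pressure gradient: |∂P/∂n| = 900 Pa / 245000 m = 3.67×10⁻³ Pa/m
Geostrophic balance (pressure-gradient force = Coriolis force):
V_g = (1/(fρ)) |∂P/∂n| = 3.67×10⁻³ / (1.33×10⁻⁴ × 1.14) = 24.2 m/s
Converting: 24.2 m/s × 3.6 = 87.1 km/h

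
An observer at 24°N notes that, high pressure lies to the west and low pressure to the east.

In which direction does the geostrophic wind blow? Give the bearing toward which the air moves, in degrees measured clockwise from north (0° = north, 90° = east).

180°

The pressure-gradient force points toward the east (bearing 090°).
Geostrophic balance: in the Northern Hemisphere the Coriolis force deflects motion to the right, so the geostrophic wind blows 90° to the right of the pressure-gradient force (low pressure on the left).
Rotating 090° by 90° clockwise gives 180° — the wind blows toward the south.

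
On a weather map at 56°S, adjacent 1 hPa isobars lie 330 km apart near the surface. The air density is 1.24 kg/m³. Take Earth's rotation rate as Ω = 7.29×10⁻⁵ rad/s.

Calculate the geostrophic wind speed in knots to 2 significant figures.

3.9 knots

Coriolis parameter at 56°S:
f = 2Ω sin φ = 2 × 7.29×10⁻⁵ × sin 56° = 1.21×10⁻⁴ s⁻¹
Pressure gradient: |∂P/∂n| = 100 Pa / 330000 m = 3.03×10⁻⁴ Pa/m
Geostrophic balance (pressure-gradient force = Coriolis force):
V_g = (1/(fρ)) |∂P/∂n| = 3.03×10⁻⁴ / (1.21×10⁻⁴ × 1.24) = 2.02 m/s
Converting: 2.02 m/s × 1.944 = 3.9 knots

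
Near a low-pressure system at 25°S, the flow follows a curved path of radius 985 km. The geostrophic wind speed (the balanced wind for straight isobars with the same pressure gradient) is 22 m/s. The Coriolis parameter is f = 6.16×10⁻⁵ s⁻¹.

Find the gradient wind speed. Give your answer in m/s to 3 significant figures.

17.2 m/s

Around a low, centrifugal force acts outward with Coriolis, so pressure-gradient force balances both:
(1/ρ)|∂P/∂n| = fV + V²/R  →  V² + fR·V − fR·V_g = 0
With fR = 6.16×10⁻⁵ × 985×10³ m = 60.7 m/s:
V = [−fR + √((fR)² + 4 fR V_g)]/2 = [−60.7 + √(60.7² + 4×60.7×22)]/2 = 17.2 m/s
Subgeostrophic (V < V_g = 22 m/s), as expected around a low.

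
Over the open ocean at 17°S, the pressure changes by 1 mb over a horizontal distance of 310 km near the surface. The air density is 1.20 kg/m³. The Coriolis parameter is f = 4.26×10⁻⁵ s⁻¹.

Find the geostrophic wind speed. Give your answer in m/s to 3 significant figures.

6.31 m/s

Pressure gradient: |∂P/∂n| = 100 Pa / 310000 m = 3.23×10⁻⁴ Pa/m
Geostrophic balance (pressure-gradient force = Coriolis force):
V_g = (1/(fρ)) |∂P/∂n| = 3.23×10⁻⁴ / (4.26×10⁻⁵ × 1.20) = 6.31 m/s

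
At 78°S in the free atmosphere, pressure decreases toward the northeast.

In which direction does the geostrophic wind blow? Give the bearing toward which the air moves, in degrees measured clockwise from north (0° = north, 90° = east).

The pressure-gradient force points toward the northeast (bearing 045°).
Geostrophic balance: in the Southern Hemisphere the Coriolis force deflects motion to the left, so the geostrophic wind blows 90° to the left of the pressure-gradient force (low pressure on the right).
Rotating 045° by 90° counterclockwise gives 315° — the wind blows toward the northwest.

315°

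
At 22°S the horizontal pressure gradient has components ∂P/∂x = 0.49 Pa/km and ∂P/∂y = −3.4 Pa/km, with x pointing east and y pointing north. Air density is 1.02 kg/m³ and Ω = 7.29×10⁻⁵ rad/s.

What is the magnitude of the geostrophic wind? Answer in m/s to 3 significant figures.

Coriolis parameter at 22°S:
f = 2Ω sin φ = 2 × 7.29×10⁻⁵ × sin 22° = 5.46×10⁻⁵ s⁻¹
In the Southern Hemisphere f is negative: f = −5.46×10⁻⁵ s⁻¹.
Component geostrophic relations (x east, y north):
u_g = −(1/(fρ)) ∂P/∂y,  v_g = (1/(fρ)) ∂P/∂x
u_g = −(−3.4×10⁻³)/(−5.46×10⁻⁵ × 1.02) = −61.0 m/s;  v_g = (0.49×10⁻³)/(−5.46×10⁻⁵ × 1.02) = −8.80 m/s
|V_g| = √(u_g² + v_g²) = 61.7 m/s

61.7 m/s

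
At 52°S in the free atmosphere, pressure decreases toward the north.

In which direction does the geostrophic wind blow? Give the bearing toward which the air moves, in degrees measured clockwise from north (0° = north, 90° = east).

The pressure-gradient force points toward the north (bearing 000°).
Geostrophic balance: in the Southern Hemisphere the Coriolis force deflects motion to the left, so the geostrophic wind blows 90° to the left of the pressure-gradient force (low pressure on the right).
Rotating 000° by 90° counterclockwise gives 270° — the wind blows toward the west.

270°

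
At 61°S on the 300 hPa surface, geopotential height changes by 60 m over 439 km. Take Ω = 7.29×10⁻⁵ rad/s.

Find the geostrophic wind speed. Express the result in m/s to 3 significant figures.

10.5 m/s

Coriolis parameter at 61°S:
f = 2Ω sin φ = 2 × 7.29×10⁻⁵ × sin 61° = 1.28×10⁻⁴ s⁻¹
Height gradient: |∂Z/∂n| = 60 m / 439000 m = 1.37×10⁻⁴
On a pressure surface, geostrophic balance gives V_g = (g/f)|∂Z/∂n|:
V_g = 9.81 × 1.37×10⁻⁴ / 1.28×10⁻⁴ = 10.5 m/s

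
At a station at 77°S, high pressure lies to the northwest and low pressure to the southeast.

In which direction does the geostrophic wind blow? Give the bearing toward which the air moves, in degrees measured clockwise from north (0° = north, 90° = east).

The pressure-gradient force points toward the southeast (bearing 135°).
Geostrophic balance: in the Southern Hemisphere the Coriolis force deflects motion to the left, so the geostrophic wind blows 90° to the left of the pressure-gradient force (low pressure on the right).
Rotating 135° by 90° counterclockwise gives 045° — the wind blows toward the northeast.

045°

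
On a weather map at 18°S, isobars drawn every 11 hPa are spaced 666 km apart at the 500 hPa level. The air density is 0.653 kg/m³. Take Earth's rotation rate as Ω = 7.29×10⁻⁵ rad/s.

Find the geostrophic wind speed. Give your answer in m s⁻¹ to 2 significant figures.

56 m s⁻¹

Coriolis parameter at 18°S:
f = 2Ω sin φ = 2 × 7.29×10⁻⁵ × sin 18° = 4.51×10⁻⁵ s⁻¹
Pressure gradient: |∂P/∂n| = 1100 Pa / 666000 m = 1.65×10⁻³ Pa/m
Geostrophic balance (pressure-gradient force = Coriolis force):
V_g = (1/(fρ)) |∂P/∂n| = 1.65×10⁻³ / (4.51×10⁻⁵ × 0.653) = 56.1 m/s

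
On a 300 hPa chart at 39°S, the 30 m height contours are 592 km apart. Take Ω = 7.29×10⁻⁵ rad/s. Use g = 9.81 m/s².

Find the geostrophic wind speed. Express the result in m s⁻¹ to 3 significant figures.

Coriolis parameter at 39°S:
f = 2Ω sin φ = 2 × 7.29×10⁻⁵ × sin 39° = 9.18×10⁻⁵ s⁻¹
Height gradient: |∂Z/∂n| = 30 m / 592000 m = 5.07×10⁻⁵
On a pressure surface, geostrophic balance gives V_g = (g/f)|∂Z/∂n|:
V_g = 9.81 × 5.07×10⁻⁵ / 9.18×10⁻⁵ = 5.42 m/s

5.42 m s⁻¹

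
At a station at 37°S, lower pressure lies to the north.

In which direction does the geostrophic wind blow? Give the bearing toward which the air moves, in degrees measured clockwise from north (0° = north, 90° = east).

The pressure-gradient force points toward the north (bearing 000°).
Geostrophic balance: in the Southern Hemisphere the Coriolis force deflects motion to the left, so the geostrophic wind blows 90° to the left of the pressure-gradient force (low pressure on the right).
Rotating 000° by 90° counterclockwise gives 270° — the wind blows toward the west.

270°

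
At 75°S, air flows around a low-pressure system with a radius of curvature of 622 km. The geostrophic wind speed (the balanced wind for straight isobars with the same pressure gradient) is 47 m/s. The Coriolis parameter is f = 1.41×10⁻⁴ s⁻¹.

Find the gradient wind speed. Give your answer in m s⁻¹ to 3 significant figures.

33.9 m s⁻¹

Around a low, centrifugal force acts outward with Coriolis, so pressure-gradient force balances both:
(1/ρ)|∂P/∂n| = fV + V²/R  →  V² + fR·V − fR·V_g = 0
With fR = 1.41×10⁻⁴ × 622×10³ m = 87.7 m/s:
V = [−fR + √((fR)² + 4 fR V_g)]/2 = [−87.7 + √(87.7² + 4×87.7×47)]/2 = 33.9 m/s
Subgeostrophic (V < V_g = 47 m/s), as expected around a low.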